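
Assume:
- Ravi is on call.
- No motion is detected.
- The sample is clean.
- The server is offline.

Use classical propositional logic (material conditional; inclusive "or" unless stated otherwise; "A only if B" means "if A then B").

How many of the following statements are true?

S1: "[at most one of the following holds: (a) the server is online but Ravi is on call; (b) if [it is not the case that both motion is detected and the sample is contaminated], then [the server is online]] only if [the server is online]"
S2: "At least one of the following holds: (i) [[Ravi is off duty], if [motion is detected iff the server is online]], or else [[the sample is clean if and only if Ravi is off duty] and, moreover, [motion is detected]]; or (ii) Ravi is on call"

Let U = "the server is online" (F), N = "Ravi is on call" (T), H = "motion is detected" (F), M = "the sample is contaminated" (F).

S1: In symbols: ((U ∧ N) ↑ ((H ↑ M) → U)) → U

U ∧ N = F ∧ T = F
H ↑ M = F ↑ F = T
(H ↑ M) → U = T → F = F
(U ∧ N) ↑ ((H ↑ M) → U) = F ↑ F = T
((U ∧ N) ↑ ((H ↑ M) → U)) → U = T → F = F
Hence S1 is false.

S2: Formalization: (((H ↔ U) → ¬N) ∨ ((¬M ↔ ¬N) ∧ H)) ∨ N

H ↔ U = F ↔ F = T
¬N = ¬T = F
(H ↔ U) → ¬N = T → F = F
¬M = ¬F = T
¬N = ¬T = F
¬M ↔ ¬N = T ↔ F = F
(¬M ↔ ¬N) ∧ H = F ∧ F = F
((H ↔ U) → ¬N) ∨ ((¬M ↔ ¬N) ∧ H) = F ∨ F = F
(((H ↔ U) → ¬N) ∨ ((¬M ↔ ¬N) ∧ H)) ∨ N = F ∨ T = T
So S2 is true.

True statements: 1 (S2).

1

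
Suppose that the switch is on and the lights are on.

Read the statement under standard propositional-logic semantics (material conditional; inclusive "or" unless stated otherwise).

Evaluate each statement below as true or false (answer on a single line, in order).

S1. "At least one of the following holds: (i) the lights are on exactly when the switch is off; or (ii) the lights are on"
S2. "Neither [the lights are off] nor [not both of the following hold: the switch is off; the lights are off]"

Let P = "the lights are on" (T), L = "the switch is on" (T).

S1: Parsed as (P <-> ~L) | P

~L = ~T = F
P <-> ~L = T <-> F = F
(P <-> ~L) | P = F | T = T
So S1 is true.

S2: Formalization: ~P nor (~L nand ~P)

~P = ~T = F
~L = ~T = F
~P = ~T = F
~L nand ~P = F nand F = T
~P nor (~L nand ~P) = F nor T = F
Hence S2 is false.

S1 true, S2 false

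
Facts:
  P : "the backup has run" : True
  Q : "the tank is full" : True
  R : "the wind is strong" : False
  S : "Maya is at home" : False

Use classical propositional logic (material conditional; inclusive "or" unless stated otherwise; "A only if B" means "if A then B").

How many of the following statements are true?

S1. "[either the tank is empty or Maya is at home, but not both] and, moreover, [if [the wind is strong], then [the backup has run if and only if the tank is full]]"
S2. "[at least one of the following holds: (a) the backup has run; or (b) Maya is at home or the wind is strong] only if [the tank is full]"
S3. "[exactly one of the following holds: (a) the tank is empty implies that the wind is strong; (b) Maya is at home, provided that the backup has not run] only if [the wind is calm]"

2

S1: In symbols: (not Q xor S) and (R -> (P iff Q))

not Q = not True = False
not Q xor S = False xor False = False
P iff Q = True iff True = True
R -> (P iff Q) = False -> True = True
(not Q xor S) and (R -> (P iff Q)) = False and True = False
Hence S1 is false.

S2: In symbols: (P or (S or R)) -> Q

S or R = False or False = False
P or (S or R) = True or False = True
(P or (S or R)) -> Q = True -> True = True
Hence S2 is true.

S3: In symbols: ((not Q -> R) xor (not P -> S)) -> not R

not Q = not True = False
not Q -> R = False -> False = True
not P = not True = False
not P -> S = False -> False = True
(not Q -> R) xor (not P -> S) = True xor True = False
not R = not False = True
((not Q -> R) xor (not P -> S)) -> not R = False -> True = True
Hence S3 is true.

True statements: 2 (S2, S3).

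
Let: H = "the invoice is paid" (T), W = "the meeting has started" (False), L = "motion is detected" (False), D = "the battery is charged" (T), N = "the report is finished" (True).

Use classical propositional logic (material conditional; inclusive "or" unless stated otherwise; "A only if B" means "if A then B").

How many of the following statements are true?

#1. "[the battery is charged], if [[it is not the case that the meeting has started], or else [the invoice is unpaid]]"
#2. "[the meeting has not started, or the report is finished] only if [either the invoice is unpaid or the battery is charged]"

#1: This is (not W or not H) -> D.

not W = not False = True
not H = not True = False
not W or not H = True or False = True
(not W or not H) -> D = True -> True = True
So #1 is true.

#2: This is (not W or N) -> (not H or D).

not W = not False = True
not W or N = True or True = True
not H = not True = False
not H or D = False or True = True
(not W or N) -> (not H or D) = True -> True = True
Thus #2 is true.

True statements: 2 (#1, #2).

2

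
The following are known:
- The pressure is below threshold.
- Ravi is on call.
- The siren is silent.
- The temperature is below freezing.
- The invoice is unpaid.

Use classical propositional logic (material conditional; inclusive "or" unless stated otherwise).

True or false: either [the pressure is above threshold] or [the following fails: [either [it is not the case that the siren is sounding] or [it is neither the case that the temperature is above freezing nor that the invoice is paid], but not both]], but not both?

Let G = "the pressure is above threshold" (F), R = "the siren is sounding" (F), N = "the temperature is below freezing" (T), L = "the invoice is paid" (F).
This is G ⊕ ¬(¬R ⊕ (¬N ↓ L)).

¬R = ¬F = T
¬N = ¬T = F
¬N ↓ L = F ↓ F = T
¬R ⊕ (¬N ↓ L) = T ⊕ T = F
¬(¬R ⊕ (¬N ↓ L)) = ¬F = T
G ⊕ ¬(¬R ⊕ (¬N ↓ L)) = F ⊕ T = T

true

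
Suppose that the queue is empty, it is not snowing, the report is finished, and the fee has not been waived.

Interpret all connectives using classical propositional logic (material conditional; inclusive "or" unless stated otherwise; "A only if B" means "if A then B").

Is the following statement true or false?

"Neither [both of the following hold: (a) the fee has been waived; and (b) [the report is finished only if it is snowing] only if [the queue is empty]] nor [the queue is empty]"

false

Let P = "the fee has been waived" (F), S = "the report is finished" (T), N = "it is snowing" (F), L = "the queue is empty" (T).
Formalization: (P & ((S -> N) -> L)) nor L

S -> N = T -> F = F
(S -> N) -> L = F -> T = T
P & ((S -> N) -> L) = F & T = F
(P & ((S -> N) -> L)) nor L = F nor T = F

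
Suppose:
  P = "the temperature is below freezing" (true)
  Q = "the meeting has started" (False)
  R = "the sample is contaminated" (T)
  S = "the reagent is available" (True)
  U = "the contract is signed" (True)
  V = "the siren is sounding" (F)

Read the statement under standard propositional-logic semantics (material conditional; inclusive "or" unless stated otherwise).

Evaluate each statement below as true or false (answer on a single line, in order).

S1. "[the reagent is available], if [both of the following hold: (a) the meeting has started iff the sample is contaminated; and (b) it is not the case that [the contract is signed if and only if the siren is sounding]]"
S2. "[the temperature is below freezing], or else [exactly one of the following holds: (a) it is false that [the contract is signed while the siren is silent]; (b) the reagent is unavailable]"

S1: Parsed as ((Q <-> R) & ~(U <-> V)) -> S

Q <-> R = F <-> T = F
U <-> V = T <-> F = F
~(U <-> V) = ~F = T
(Q <-> R) & ~(U <-> V) = F & T = F
((Q <-> R) & ~(U <-> V)) -> S = F -> T = T
Thus S1 is true.

S2: Formalization: P | (~(U & ~V) xor ~S)

~V = ~F = T
U & ~V = T & T = T
~(U & ~V) = ~T = F
~S = ~T = F
~(U & ~V) xor ~S = F xor F = F
P | (~(U & ~V) xor ~S) = T | F = T
So S2 is true.

S1 True, S2 True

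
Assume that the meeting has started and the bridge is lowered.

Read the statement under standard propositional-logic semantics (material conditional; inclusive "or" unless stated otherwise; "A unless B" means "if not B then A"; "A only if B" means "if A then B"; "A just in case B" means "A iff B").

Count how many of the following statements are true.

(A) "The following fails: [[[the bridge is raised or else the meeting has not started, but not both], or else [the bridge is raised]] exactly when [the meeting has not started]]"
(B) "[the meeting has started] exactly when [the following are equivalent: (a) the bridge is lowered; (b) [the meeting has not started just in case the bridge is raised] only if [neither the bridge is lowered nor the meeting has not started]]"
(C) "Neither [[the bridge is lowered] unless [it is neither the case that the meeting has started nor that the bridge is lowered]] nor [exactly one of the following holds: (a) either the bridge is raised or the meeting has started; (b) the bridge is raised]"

0

Let U = "the bridge is raised" (F), S = "the meeting has started" (T).

(A): This is ¬(((U ⊕ ¬S) ∨ U) ↔ ¬S).

¬S = ¬T = F
U ⊕ ¬S = F ⊕ F = F
(U ⊕ ¬S) ∨ U = F ∨ F = F
¬S = ¬T = F
((U ⊕ ¬S) ∨ U) ↔ ¬S = F ↔ F = T
¬(((U ⊕ ¬S) ∨ U) ↔ ¬S) = ¬T = F
So (A) is false.

(B): Formalization: S ↔ (¬U ↔ ((¬S ↔ U) → (¬U ↓ ¬S)))

¬U = ¬F = T
¬S = ¬T = F
¬S ↔ U = F ↔ F = T
¬U = ¬F = T
¬S = ¬T = F
¬U ↓ ¬S = T ↓ F = F
(¬S ↔ U) → (¬U ↓ ¬S) = T → F = F
¬U ↔ ((¬S ↔ U) → (¬U ↓ ¬S)) = T ↔ F = F
S ↔ (¬U ↔ ((¬S ↔ U) → (¬U ↓ ¬S))) = T ↔ F = F
Hence (B) is false.

(C): Parsed as (¬U ∨ (S ↓ ¬U)) ↓ ((U ∨ S) ⊕ U)

¬U = ¬F = T
¬U = ¬F = T
S ↓ ¬U = T ↓ T = F
¬U ∨ (S ↓ ¬U) = T ∨ F = T
U ∨ S = F ∨ T = T
(U ∨ S) ⊕ U = T ⊕ F = T
(¬U ∨ (S ↓ ¬U)) ↓ ((U ∨ S) ⊕ U) = T ↓ T = F
Thus (C) is false.

Count: 0.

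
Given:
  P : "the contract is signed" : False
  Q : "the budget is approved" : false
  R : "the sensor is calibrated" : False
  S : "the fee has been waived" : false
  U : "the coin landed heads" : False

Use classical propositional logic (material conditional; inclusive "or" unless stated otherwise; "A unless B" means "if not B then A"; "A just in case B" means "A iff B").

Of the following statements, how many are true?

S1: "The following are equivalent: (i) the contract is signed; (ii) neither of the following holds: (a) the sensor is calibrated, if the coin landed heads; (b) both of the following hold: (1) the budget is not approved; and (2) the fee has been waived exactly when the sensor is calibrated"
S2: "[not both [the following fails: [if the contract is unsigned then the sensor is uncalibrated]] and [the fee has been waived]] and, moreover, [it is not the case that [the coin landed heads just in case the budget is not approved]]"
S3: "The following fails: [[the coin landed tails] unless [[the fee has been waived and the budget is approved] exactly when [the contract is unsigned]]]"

2

S1: Formalization: P iff ((U -> R) nor (not Q and (S iff R)))

U -> R = False -> False = True
not Q = not False = True
S iff R = False iff False = True
not Q and (S iff R) = True and True = True
(U -> R) nor (not Q and (S iff R)) = True nor True = False
P iff ((U -> R) nor (not Q and (S iff R))) = False iff False = True
Thus S1 is true.

S2: In symbols: (not (not P -> not R) nand S) and not (U iff not Q)

not P = not False = True
not R = not False = True
not P -> not R = True -> True = True
not (not P -> not R) = not True = False
not (not P -> not R) nand S = False nand False = True
not Q = not False = True
U iff not Q = False iff True = False
not (U iff not Q) = not False = True
(not (not P -> not R) nand S) and not (U iff not Q) = True and True = True
Hence S2 is true.

S3: Formalization: not (not U or ((S and Q) iff not P))

not U = not False = True
S and Q = False and False = False
not P = not False = True
(S and Q) iff not P = False iff True = False
not U or ((S and Q) iff not P) = True or False = True
not (not U or ((S and Q) iff not P)) = not True = False
So S3 is false.

True statements: 2 (S1, S2).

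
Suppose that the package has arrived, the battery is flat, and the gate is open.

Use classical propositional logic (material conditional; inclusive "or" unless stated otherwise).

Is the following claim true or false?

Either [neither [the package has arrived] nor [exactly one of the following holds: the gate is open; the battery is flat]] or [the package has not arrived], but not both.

Let P = "the package has arrived" (True), R = "the gate is open" (True), Q = "the battery is charged" (False).
This is (P nor (R xor not Q)) xor not P.

not Q = not False = True
R xor not Q = True xor True = False
P nor (R xor not Q) = True nor False = False
not P = not True = False
(P nor (R xor not Q)) xor not P = False xor False = False

False.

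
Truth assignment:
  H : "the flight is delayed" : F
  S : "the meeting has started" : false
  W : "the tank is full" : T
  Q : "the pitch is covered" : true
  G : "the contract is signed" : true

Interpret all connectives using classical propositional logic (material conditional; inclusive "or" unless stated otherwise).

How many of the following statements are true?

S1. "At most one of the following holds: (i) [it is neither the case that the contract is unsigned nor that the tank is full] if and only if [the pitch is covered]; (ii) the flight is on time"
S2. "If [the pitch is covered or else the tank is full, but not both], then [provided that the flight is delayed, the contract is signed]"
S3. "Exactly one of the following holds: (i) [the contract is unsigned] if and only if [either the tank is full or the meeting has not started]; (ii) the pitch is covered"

3

S1: Parsed as ((not G nor W) iff Q) nand not H

not G = not True = False
not G nor W = False nor True = False
(not G nor W) iff Q = False iff True = False
not H = not False = True
((not G nor W) iff Q) nand not H = False nand True = True
Thus S1 is true.

S2: This is (Q xor W) -> (H -> G).

Q xor W = True xor True = False
H -> G = False -> True = True
(Q xor W) -> (H -> G) = False -> True = True
Thus S2 is true.

S3: Parsed as (not G iff (W or not S)) xor Q

not G = not True = False
not S = not False = True
W or not S = True or True = True
not G iff (W or not S) = False iff True = False
(not G iff (W or not S)) xor Q = False xor True = True
Thus S3 is true.

Count: 3.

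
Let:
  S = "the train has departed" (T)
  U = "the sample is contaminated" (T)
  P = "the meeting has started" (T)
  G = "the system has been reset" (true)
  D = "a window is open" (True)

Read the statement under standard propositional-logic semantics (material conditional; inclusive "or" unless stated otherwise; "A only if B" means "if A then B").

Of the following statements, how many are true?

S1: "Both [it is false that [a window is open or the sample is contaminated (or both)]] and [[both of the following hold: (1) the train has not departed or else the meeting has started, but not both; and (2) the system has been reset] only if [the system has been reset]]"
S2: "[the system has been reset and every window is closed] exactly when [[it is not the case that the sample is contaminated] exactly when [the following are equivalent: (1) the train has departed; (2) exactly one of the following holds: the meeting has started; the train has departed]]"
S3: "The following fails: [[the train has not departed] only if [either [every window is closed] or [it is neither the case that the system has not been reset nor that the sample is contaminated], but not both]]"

0

S1: Parsed as ¬(D ∨ U) ∧ (((¬S ⊕ P) ∧ G) → G)

D ∨ U = T ∨ T = T
¬(D ∨ U) = ¬T = F
¬S = ¬T = F
¬S ⊕ P = F ⊕ T = T
(¬S ⊕ P) ∧ G = T ∧ T = T
((¬S ⊕ P) ∧ G) → G = T → T = T
¬(D ∨ U) ∧ (((¬S ⊕ P) ∧ G) → G) = F ∧ T = F
Thus S1 is false.

S2: Formalization: (G ∧ ¬D) ↔ (¬U ↔ (S ↔ (P ⊕ S)))

¬D = ¬T = F
G ∧ ¬D = T ∧ F = F
¬U = ¬T = F
P ⊕ S = T ⊕ T = F
S ↔ (P ⊕ S) = T ↔ F = F
¬U ↔ (S ↔ (P ⊕ S)) = F ↔ F = T
(G ∧ ¬D) ↔ (¬U ↔ (S ↔ (P ⊕ S))) = F ↔ T = F
So S2 is false.

S3: Parsed as ¬(¬S → (¬D ⊕ (¬G ↓ U)))

¬S = ¬T = F
¬D = ¬T = F
¬G = ¬T = F
¬G ↓ U = F ↓ T = F
¬D ⊕ (¬G ↓ U) = F ⊕ F = F
¬S → (¬D ⊕ (¬G ↓ U)) = F → F = T
¬(¬S → (¬D ⊕ (¬G ↓ U))) = ¬T = F
So S3 is false.

0 of the 3 statements are true (none).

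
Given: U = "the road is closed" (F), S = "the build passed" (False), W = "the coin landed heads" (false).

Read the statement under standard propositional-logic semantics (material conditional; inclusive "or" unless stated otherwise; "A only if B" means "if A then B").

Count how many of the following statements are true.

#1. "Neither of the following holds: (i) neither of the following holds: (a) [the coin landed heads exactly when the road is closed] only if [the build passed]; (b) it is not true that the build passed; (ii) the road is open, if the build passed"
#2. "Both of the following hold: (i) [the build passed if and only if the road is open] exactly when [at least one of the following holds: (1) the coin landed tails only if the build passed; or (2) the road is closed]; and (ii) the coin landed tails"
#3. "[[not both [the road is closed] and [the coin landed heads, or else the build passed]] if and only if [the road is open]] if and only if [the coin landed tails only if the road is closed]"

#1: Formalization: (((W <-> U) -> S) nor ~S) nor (S -> ~U)

W <-> U = F <-> F = T
(W <-> U) -> S = T -> F = F
~S = ~F = T
((W <-> U) -> S) nor ~S = F nor T = F
~U = ~F = T
S -> ~U = F -> T = T
(((W <-> U) -> S) nor ~S) nor (S -> ~U) = F nor T = F
Hence #1 is false.

#2: In symbols: ((S <-> ~U) <-> ((~W -> S) | U)) & ~W

~U = ~F = T
S <-> ~U = F <-> T = F
~W = ~F = T
~W -> S = T -> F = F
(~W -> S) | U = F | F = F
(S <-> ~U) <-> ((~W -> S) | U) = F <-> F = T
~W = ~F = T
((S <-> ~U) <-> ((~W -> S) | U)) & ~W = T & T = T
Thus #2 is true.

#3: In symbols: ((U nand (W | S)) <-> ~U) <-> (~W -> U)

W | S = F | F = F
U nand (W | S) = F nand F = T
~U = ~F = T
(U nand (W | S)) <-> ~U = T <-> T = T
~W = ~F = T
~W -> U = T -> F = F
((U nand (W | S)) <-> ~U) <-> (~W -> U) = T <-> F = F
Thus #3 is false.

Count: 1.

1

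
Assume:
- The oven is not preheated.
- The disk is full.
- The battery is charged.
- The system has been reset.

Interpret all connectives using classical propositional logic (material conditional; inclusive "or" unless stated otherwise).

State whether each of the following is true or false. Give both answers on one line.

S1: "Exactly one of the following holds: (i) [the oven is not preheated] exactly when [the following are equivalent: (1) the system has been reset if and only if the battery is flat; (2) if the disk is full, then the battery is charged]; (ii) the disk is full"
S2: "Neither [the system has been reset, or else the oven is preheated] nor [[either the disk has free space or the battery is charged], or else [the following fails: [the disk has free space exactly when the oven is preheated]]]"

S1 true; S2 false

Let P = "the oven is preheated" (False), S = "the system has been reset" (True), R = "the battery is charged" (True), Q = "the disk is full" (True).

S1: Formalization: (not P iff ((S iff not R) iff (Q -> R))) xor Q

not P = not False = True
not R = not True = False
S iff not R = True iff False = False
Q -> R = True -> True = True
(S iff not R) iff (Q -> R) = False iff True = False
not P iff ((S iff not R) iff (Q -> R)) = True iff False = False
(not P iff ((S iff not R) iff (Q -> R))) xor Q = False xor True = True
Hence S1 is true.

S2: Parsed as (S or P) nor ((not Q or R) or not (not Q iff P))

S or P = True or False = True
not Q = not True = False
not Q or R = False or True = True
not Q = not True = False
not Q iff P = False iff False = True
not (not Q iff P) = not True = False
(not Q or R) or not (not Q iff P) = True or False = True
(S or P) nor ((not Q or R) or not (not Q iff P)) = True nor True = False
So S2 is false.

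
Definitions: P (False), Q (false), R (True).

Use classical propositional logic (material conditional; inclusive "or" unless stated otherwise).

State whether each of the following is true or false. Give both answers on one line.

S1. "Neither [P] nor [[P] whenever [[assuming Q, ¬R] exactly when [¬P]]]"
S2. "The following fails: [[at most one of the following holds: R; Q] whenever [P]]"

S1: This is P nor (((Q -> ~R) <-> ~P) -> P).

~R = ~T = F
Q -> ~R = F -> F = T
~P = ~F = T
(Q -> ~R) <-> ~P = T <-> T = T
((Q -> ~R) <-> ~P) -> P = T -> F = F
P nor (((Q -> ~R) <-> ~P) -> P) = F nor F = T
Hence S1 is true.

S2: In symbols: ~(P -> (R nand Q))

R nand Q = T nand F = T
P -> (R nand Q) = F -> T = T
~(P -> (R nand Q)) = ~T = F
Thus S2 is false.

S1 true; S2 false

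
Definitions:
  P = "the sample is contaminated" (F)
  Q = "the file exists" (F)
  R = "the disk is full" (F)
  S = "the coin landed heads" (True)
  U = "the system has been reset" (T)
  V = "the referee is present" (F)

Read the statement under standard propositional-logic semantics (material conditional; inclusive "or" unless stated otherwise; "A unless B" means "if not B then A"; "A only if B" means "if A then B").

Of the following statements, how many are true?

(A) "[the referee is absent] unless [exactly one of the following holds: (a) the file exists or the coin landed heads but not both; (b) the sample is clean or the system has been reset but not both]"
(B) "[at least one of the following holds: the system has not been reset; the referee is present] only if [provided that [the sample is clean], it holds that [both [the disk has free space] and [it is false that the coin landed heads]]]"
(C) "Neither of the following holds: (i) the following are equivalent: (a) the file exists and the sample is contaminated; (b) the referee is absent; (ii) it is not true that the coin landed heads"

(A): This is ~V | ((Q xor S) xor (~P xor U)).

~V = ~F = T
Q xor S = F xor T = T
~P = ~F = T
~P xor U = T xor T = F
(Q xor S) xor (~P xor U) = T xor F = T
~V | ((Q xor S) xor (~P xor U)) = T | T = T
Thus (A) is true.

(B): Formalization: (~U | V) -> (~P -> (~R & ~S))

~U = ~T = F
~U | V = F | F = F
~P = ~F = T
~R = ~F = T
~S = ~T = F
~R & ~S = T & F = F
~P -> (~R & ~S) = T -> F = F
(~U | V) -> (~P -> (~R & ~S)) = F -> F = T
So (B) is true.

(C): In symbols: ((Q & P) <-> ~V) nor ~S

Q & P = F & F = F
~V = ~F = T
(Q & P) <-> ~V = F <-> T = F
~S = ~T = F
((Q & P) <-> ~V) nor ~S = F nor F = T
Thus (C) is true.

True statements: 3.

3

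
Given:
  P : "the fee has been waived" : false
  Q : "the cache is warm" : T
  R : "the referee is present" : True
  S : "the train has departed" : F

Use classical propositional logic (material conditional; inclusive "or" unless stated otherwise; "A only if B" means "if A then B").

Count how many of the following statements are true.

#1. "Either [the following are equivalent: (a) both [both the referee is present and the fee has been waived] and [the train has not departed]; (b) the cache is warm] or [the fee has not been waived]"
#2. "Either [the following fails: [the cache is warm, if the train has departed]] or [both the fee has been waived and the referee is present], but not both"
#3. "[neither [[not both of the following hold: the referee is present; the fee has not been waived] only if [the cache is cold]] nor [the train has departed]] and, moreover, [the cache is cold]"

1

#1: Parsed as (((R ∧ P) ∧ ¬S) ↔ Q) ∨ ¬P

R ∧ P = T ∧ F = F
¬S = ¬F = T
(R ∧ P) ∧ ¬S = F ∧ T = F
((R ∧ P) ∧ ¬S) ↔ Q = F ↔ T = F
¬P = ¬F = T
(((R ∧ P) ∧ ¬S) ↔ Q) ∨ ¬P = F ∨ T = T
So #1 is true.

#2: Formalization: ¬(S → Q) ⊕ (P ∧ R)

S → Q = F → T = T
¬(S → Q) = ¬T = F
P ∧ R = F ∧ T = F
¬(S → Q) ⊕ (P ∧ R) = F ⊕ F = F
So #2 is false.

#3: This is (((R ↑ ¬P) → ¬Q) ↓ S) ∧ ¬Q.

¬P = ¬F = T
R ↑ ¬P = T ↑ T = F
¬Q = ¬T = F
(R ↑ ¬P) → ¬Q = F → F = T
((R ↑ ¬P) → ¬Q) ↓ S = T ↓ F = F
¬Q = ¬T = F
(((R ↑ ¬P) → ¬Q) ↓ S) ∧ ¬Q = F ∧ F = F
Thus #3 is false.

Count: 1.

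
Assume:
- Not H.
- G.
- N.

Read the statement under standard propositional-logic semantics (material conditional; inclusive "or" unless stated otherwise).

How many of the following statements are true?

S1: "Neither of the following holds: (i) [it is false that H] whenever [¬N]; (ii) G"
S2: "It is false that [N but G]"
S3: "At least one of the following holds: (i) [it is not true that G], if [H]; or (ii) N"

S1: Parsed as (~N -> ~H) nor G

~N = ~T = F
~H = ~F = T
~N -> ~H = F -> T = T
(~N -> ~H) nor G = T nor T = F
Hence S1 is false.

S2: This is ~(N & G).

N & G = T & T = T
~(N & G) = ~T = F
So S2 is false.

S3: Parsed as (H -> ~G) | N

~G = ~T = F
H -> ~G = F -> F = T
(H -> ~G) | N = T | T = T
So S3 is true.

True statements: 1 (S3).

1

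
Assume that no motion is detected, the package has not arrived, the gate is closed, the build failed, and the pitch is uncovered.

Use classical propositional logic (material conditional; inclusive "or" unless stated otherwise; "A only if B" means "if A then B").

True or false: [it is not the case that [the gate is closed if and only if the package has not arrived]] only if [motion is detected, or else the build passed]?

The statement is true.

Let P = "the gate is open" (F), W = "the package has arrived" (F), U = "motion is detected" (F), N = "the build passed" (F).
Parsed as ~(~P <-> ~W) -> (U | N)

~P = ~F = T
~W = ~F = T
~P <-> ~W = T <-> T = T
~(~P <-> ~W) = ~T = F
U | N = F | F = F
~(~P <-> ~W) -> (U | N) = F -> F = T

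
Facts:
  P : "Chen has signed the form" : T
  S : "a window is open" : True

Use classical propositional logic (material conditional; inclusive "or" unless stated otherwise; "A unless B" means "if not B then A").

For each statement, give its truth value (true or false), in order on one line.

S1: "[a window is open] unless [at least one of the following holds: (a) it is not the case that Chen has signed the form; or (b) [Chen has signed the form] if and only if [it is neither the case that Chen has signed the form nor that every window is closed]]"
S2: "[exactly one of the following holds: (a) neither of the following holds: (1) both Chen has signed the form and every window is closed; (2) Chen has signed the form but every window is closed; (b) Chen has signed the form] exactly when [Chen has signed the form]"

S1 true / S2 false

S1: Formalization: S | (~P | (P <-> (P nor ~S)))

~P = ~T = F
~S = ~T = F
P nor ~S = T nor F = F
P <-> (P nor ~S) = T <-> F = F
~P | (P <-> (P nor ~S)) = F | F = F
S | (~P | (P <-> (P nor ~S))) = T | F = T
Thus S1 is true.

S2: This is (((P & ~S) nor (P & ~S)) xor P) <-> P.

~S = ~T = F
P & ~S = T & F = F
~S = ~T = F
P & ~S = T & F = F
(P & ~S) nor (P & ~S) = F nor F = T
((P & ~S) nor (P & ~S)) xor P = T xor T = F
(((P & ~S) nor (P & ~S)) xor P) <-> P = F <-> T = F
So S2 is false.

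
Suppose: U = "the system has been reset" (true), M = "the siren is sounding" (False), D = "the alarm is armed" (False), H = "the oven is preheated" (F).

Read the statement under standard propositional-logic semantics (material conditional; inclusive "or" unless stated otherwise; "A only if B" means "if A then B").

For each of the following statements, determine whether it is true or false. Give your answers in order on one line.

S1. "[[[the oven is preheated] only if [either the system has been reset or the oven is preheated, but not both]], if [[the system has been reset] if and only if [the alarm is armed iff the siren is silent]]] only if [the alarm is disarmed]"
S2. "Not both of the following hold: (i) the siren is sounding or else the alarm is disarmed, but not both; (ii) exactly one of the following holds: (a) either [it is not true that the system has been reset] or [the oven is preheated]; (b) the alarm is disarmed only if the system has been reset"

S1: Formalization: ((U iff (D iff not M)) -> (H -> (U xor H))) -> not D

not M = not False = True
D iff not M = False iff True = False
U iff (D iff not M) = True iff False = False
U xor H = True xor False = True
H -> (U xor H) = False -> True = True
(U iff (D iff not M)) -> (H -> (U xor H)) = False -> True = True
not D = not False = True
((U iff (D iff not M)) -> (H -> (U xor H))) -> not D = True -> True = True
So S1 is true.

S2: This is (M xor not D) nand ((not U or H) xor (not D -> U)).

not D = not False = True
M xor not D = False xor True = True
not U = not True = False
not U or H = False or False = False
not D = not False = True
not D -> U = True -> True = True
(not U or H) xor (not D -> U) = False xor True = True
(M xor not D) nand ((not U or H) xor (not D -> U)) = True nand True = False
Thus S2 is false.

S1 T / S2 F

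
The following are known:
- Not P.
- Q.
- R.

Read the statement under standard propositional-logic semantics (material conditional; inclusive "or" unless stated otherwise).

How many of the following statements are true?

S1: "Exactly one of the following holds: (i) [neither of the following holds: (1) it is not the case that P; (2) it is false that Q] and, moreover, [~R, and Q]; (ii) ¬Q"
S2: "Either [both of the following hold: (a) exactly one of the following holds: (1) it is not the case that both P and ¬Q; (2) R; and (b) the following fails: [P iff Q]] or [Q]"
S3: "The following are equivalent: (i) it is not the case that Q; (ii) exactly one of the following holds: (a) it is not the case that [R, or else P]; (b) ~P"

1

S1: This is ((¬P ↓ ¬Q) ∧ (¬R ∧ Q)) ⊕ ¬Q.

¬P = ¬F = T
¬Q = ¬T = F
¬P ↓ ¬Q = T ↓ F = F
¬R = ¬T = F
¬R ∧ Q = F ∧ T = F
(¬P ↓ ¬Q) ∧ (¬R ∧ Q) = F ∧ F = F
¬Q = ¬T = F
((¬P ↓ ¬Q) ∧ (¬R ∧ Q)) ⊕ ¬Q = F ⊕ F = F
So S1 is false.

S2: Formalization: (((P ↑ ¬Q) ⊕ R) ∧ ¬(P ↔ Q)) ∨ Q

¬Q = ¬T = F
P ↑ ¬Q = F ↑ F = T
(P ↑ ¬Q) ⊕ R = T ⊕ T = F
P ↔ Q = F ↔ T = F
¬(P ↔ Q) = ¬F = T
((P ↑ ¬Q) ⊕ R) ∧ ¬(P ↔ Q) = F ∧ T = F
(((P ↑ ¬Q) ⊕ R) ∧ ¬(P ↔ Q)) ∨ Q = F ∨ T = T
Thus S2 is true.

S3: This is ¬Q ↔ (¬(R ∨ P) ⊕ ¬P).

¬Q = ¬T = F
R ∨ P = T ∨ F = T
¬(R ∨ P) = ¬T = F
¬P = ¬F = T
¬(R ∨ P) ⊕ ¬P = F ⊕ T = T
¬Q ↔ (¬(R ∨ P) ⊕ ¬P) = F ↔ T = F
Hence S3 is false.

Count: 1.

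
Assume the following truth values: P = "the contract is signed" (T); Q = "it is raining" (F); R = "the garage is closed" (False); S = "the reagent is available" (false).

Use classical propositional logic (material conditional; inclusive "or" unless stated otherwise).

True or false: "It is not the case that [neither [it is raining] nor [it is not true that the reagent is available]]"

True.

Formalization: ¬(Q ↓ ¬S)

¬S = ¬F = T
Q ↓ ¬S = F ↓ T = F
¬(Q ↓ ¬S) = ¬F = T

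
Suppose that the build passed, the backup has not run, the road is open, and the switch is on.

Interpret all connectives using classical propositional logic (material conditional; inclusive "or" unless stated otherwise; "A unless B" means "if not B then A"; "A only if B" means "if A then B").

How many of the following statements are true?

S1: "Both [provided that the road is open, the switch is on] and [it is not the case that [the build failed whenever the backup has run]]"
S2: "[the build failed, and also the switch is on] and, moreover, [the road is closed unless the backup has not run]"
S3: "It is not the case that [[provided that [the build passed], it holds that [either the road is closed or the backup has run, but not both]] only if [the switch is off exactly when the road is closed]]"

0

Let R = "the road is closed" (F), S = "the switch is on" (T), Q = "the backup has run" (F), P = "the build passed" (T).

S1: Formalization: (~R -> S) & ~(Q -> ~P)

~R = ~F = T
~R -> S = T -> T = T
~P = ~T = F
Q -> ~P = F -> F = T
~(Q -> ~P) = ~T = F
(~R -> S) & ~(Q -> ~P) = T & F = F
Hence S1 is false.

S2: In symbols: (~P & S) & (R | ~Q)

~P = ~T = F
~P & S = F & T = F
~Q = ~F = T
R | ~Q = F | T = T
(~P & S) & (R | ~Q) = F & T = F
Thus S2 is false.

S3: In symbols: ~((P -> (R xor Q)) -> (~S <-> R))

R xor Q = F xor F = F
P -> (R xor Q) = T -> F = F
~S = ~T = F
~S <-> R = F <-> F = T
(P -> (R xor Q)) -> (~S <-> R) = F -> T = T
~((P -> (R xor Q)) -> (~S <-> R)) = ~T = F
Hence S3 is false.

Count: 0.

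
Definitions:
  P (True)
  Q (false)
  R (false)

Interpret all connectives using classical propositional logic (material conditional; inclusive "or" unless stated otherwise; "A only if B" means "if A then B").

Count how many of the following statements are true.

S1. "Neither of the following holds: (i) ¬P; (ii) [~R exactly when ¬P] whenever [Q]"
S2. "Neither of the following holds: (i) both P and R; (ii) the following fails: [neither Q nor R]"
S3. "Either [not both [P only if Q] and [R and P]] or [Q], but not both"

S1: This is not P nor (Q -> (not R iff not P)).

not P = not True = False
not R = not False = True
not P = not True = False
not R iff not P = True iff False = False
Q -> (not R iff not P) = False -> False = True
not P nor (Q -> (not R iff not P)) = False nor True = False
Thus S1 is false.

S2: Parsed as (P and R) nor not (Q nor R)

P and R = True and False = False
Q nor R = False nor False = True
not (Q nor R) = not True = False
(P and R) nor not (Q nor R) = False nor False = True
So S2 is true.

S3: Formalization: ((P -> Q) nand (R and P)) xor Q

P -> Q = True -> False = False
R and P = False and True = False
(P -> Q) nand (R and P) = False nand False = True
((P -> Q) nand (R and P)) xor Q = True xor False = True
Thus S3 is true.

2 of the 3 statements are true (S2, S3).

2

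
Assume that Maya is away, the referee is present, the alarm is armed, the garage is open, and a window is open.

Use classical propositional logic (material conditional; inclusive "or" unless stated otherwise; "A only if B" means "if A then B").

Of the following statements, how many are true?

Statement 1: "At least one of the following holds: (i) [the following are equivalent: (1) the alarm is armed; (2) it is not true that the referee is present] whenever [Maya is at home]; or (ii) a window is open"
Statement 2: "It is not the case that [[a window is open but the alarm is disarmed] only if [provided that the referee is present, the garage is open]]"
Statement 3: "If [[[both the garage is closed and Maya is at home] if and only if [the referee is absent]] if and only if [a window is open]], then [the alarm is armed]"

Let P = "Maya is at home" (False), R = "the alarm is armed" (True), Q = "the referee is present" (True), U = "a window is open" (True), S = "the garage is closed" (False).

Statement 1: In symbols: (P -> (R iff not Q)) or U

not Q = not True = False
R iff not Q = True iff False = False
P -> (R iff not Q) = False -> False = True
(P -> (R iff not Q)) or U = True or True = True
So Statement 1 is true.

Statement 2: Formalization: not ((U and not R) -> (Q -> not S))

not R = not True = False
U and not R = True and False = False
not S = not False = True
Q -> not S = True -> True = True
(U and not R) -> (Q -> not S) = False -> True = True
not ((U and not R) -> (Q -> not S)) = not True = False
Hence Statement 2 is false.

Statement 3: Parsed as (((S and P) iff not Q) iff U) -> R

S and P = False and False = False
not Q = not True = False
(S and P) iff not Q = False iff False = True
((S and P) iff not Q) iff U = True iff True = True
(((S and P) iff not Q) iff U) -> R = True -> True = True
Thus Statement 3 is true.

Count: 2.

2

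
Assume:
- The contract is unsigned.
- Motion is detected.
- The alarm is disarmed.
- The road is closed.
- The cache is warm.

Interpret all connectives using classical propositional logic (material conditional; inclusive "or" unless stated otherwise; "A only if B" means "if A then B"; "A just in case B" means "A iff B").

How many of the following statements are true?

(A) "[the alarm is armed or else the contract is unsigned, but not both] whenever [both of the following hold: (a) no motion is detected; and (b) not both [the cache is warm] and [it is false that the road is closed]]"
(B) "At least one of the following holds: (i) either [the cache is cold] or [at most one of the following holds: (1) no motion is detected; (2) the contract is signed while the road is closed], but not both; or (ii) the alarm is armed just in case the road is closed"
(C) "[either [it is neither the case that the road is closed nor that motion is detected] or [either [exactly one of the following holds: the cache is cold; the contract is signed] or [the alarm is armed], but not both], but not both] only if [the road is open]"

3

Let Q = "motion is detected" (T), U = "the cache is warm" (T), S = "the road is closed" (T), R = "the alarm is armed" (F), P = "the contract is signed" (F).

(A): This is (~Q & (U nand ~S)) -> (R xor ~P).

~Q = ~T = F
~S = ~T = F
U nand ~S = T nand F = T
~Q & (U nand ~S) = F & T = F
~P = ~F = T
R xor ~P = F xor T = T
(~Q & (U nand ~S)) -> (R xor ~P) = F -> T = T
Thus (A) is true.

(B): Formalization: (~U xor (~Q nand (P & S))) | (R <-> S)

~U = ~T = F
~Q = ~T = F
P & S = F & T = F
~Q nand (P & S) = F nand F = T
~U xor (~Q nand (P & S)) = F xor T = T
R <-> S = F <-> T = F
(~U xor (~Q nand (P & S))) | (R <-> S) = T | F = T
Hence (B) is true.

(C): In symbols: ((S nor Q) xor ((~U xor P) xor R)) -> ~S

S nor Q = T nor T = F
~U = ~T = F
~U xor P = F xor F = F
(~U xor P) xor R = F xor F = F
(S nor Q) xor ((~U xor P) xor R) = F xor F = F
~S = ~T = F
((S nor Q) xor ((~U xor P) xor R)) -> ~S = F -> F = T
Thus (C) is true.

3 of the 3 statements are true ((A), (B), (C)).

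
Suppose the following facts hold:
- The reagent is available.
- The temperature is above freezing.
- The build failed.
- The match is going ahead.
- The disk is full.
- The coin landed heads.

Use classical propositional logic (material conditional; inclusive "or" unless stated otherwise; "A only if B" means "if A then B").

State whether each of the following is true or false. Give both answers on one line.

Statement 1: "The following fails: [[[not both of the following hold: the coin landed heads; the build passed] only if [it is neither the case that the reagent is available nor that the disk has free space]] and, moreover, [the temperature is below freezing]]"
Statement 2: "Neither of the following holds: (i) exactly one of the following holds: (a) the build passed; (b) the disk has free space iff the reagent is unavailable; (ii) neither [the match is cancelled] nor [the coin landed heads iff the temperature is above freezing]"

Let V = "the coin landed heads" (T), R = "the build passed" (F), P = "the reagent is available" (T), U = "the disk is full" (T), Q = "the temperature is below freezing" (F), S = "the match is cancelled" (F).

Statement 1: This is ¬(((V ↑ R) → (P ↓ ¬U)) ∧ Q).

V ↑ R = T ↑ F = T
¬U = ¬T = F
P ↓ ¬U = T ↓ F = F
(V ↑ R) → (P ↓ ¬U) = T → F = F
((V ↑ R) → (P ↓ ¬U)) ∧ Q = F ∧ F = F
¬(((V ↑ R) → (P ↓ ¬U)) ∧ Q) = ¬F = T
Thus Statement 1 is true.

Statement 2: This is (R ⊕ (¬U ↔ ¬P)) ↓ (S ↓ (V ↔ ¬Q)).

¬U = ¬T = F
¬P = ¬T = F
¬U ↔ ¬P = F ↔ F = T
R ⊕ (¬U ↔ ¬P) = F ⊕ T = T
¬Q = ¬F = T
V ↔ ¬Q = T ↔ T = T
S ↓ (V ↔ ¬Q) = F ↓ T = F
(R ⊕ (¬U ↔ ¬P)) ↓ (S ↓ (V ↔ ¬Q)) = T ↓ F = F
Hence Statement 2 is false.

Statement 1 T, Statement 2 F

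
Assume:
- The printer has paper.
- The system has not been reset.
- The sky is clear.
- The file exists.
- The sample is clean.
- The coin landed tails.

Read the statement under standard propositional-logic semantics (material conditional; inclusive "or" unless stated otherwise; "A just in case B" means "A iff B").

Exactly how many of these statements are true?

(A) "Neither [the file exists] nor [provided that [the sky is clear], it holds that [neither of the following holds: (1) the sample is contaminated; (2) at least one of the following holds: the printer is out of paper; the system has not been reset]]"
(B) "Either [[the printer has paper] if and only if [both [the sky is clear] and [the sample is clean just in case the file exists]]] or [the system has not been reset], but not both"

0

Let W = "the file exists" (T), L = "the sky is overcast" (F), P = "the sample is contaminated" (F), N = "the printer has paper" (T), H = "the system has been reset" (F).

(A): In symbols: W nor (~L -> (P nor (~N | ~H)))

~L = ~F = T
~N = ~T = F
~H = ~F = T
~N | ~H = F | T = T
P nor (~N | ~H) = F nor T = F
~L -> (P nor (~N | ~H)) = T -> F = F
W nor (~L -> (P nor (~N | ~H))) = T nor F = F
So (A) is false.

(B): In symbols: (N <-> (~L & (~P <-> W))) xor ~H

~L = ~F = T
~P = ~F = T
~P <-> W = T <-> T = T
~L & (~P <-> W) = T & T = T
N <-> (~L & (~P <-> W)) = T <-> T = T
~H = ~F = T
(N <-> (~L & (~P <-> W))) xor ~H = T xor T = F
Hence (B) is false.

True statements: 0 (none).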